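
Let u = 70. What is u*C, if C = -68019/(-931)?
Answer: 97170/19 ≈ 5114.2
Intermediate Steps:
C = 9717/133 (C = -68019*(-1/931) = 9717/133 ≈ 73.060)
u*C = 70*(9717/133) = 97170/19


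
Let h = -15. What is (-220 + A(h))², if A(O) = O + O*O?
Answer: 100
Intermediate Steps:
A(O) = O + O²
(-220 + A(h))² = (-220 - 15*(1 - 15))² = (-220 - 15*(-14))² = (-220 + 210)² = (-10)² = 100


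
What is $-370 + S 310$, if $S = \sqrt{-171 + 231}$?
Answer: $-370 + 620 \sqrt{15} \approx 2031.3$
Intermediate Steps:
$S = 2 \sqrt{15}$ ($S = \sqrt{60} = 2 \sqrt{15} \approx 7.746$)
$-370 + S 310 = -370 + 2 \sqrt{15} \cdot 310 = -370 + 620 \sqrt{15}$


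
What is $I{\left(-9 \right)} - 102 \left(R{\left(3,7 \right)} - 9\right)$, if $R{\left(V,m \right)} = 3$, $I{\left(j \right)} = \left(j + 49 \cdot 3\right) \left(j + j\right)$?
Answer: $-1872$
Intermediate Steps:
$I{\left(j \right)} = 2 j \left(147 + j\right)$ ($I{\left(j \right)} = \left(j + 147\right) 2 j = \left(147 + j\right) 2 j = 2 j \left(147 + j\right)$)
$I{\left(-9 \right)} - 102 \left(R{\left(3,7 \right)} - 9\right) = 2 \left(-9\right) \left(147 - 9\right) - 102 \left(3 - 9\right) = 2 \left(-9\right) 138 - 102 \left(-6\right) = -2484 - -612 = -2484 + 612 = -1872$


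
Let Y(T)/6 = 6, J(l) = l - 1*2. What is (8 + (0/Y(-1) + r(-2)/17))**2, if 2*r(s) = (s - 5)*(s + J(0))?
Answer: 22500/289 ≈ 77.855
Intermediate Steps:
J(l) = -2 + l (J(l) = l - 2 = -2 + l)
Y(T) = 36 (Y(T) = 6*6 = 36)
r(s) = (-5 + s)*(-2 + s)/2 (r(s) = ((s - 5)*(s + (-2 + 0)))/2 = ((-5 + s)*(s - 2))/2 = ((-5 + s)*(-2 + s))/2 = (-5 + s)*(-2 + s)/2)
(8 + (0/Y(-1) + r(-2)/17))**2 = (8 + (0/36 + (5 + (1/2)*(-2)**2 - 7/2*(-2))/17))**2 = (8 + (0*(1/36) + (5 + (1/2)*4 + 7)*(1/17)))**2 = (8 + (0 + (5 + 2 + 7)*(1/17)))**2 = (8 + (0 + 14*(1/17)))**2 = (8 + (0 + 14/17))**2 = (8 + 14/17)**2 = (150/17)**2 = 22500/289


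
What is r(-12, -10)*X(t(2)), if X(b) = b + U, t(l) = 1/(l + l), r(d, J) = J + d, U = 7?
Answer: -319/2 ≈ -159.50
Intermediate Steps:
t(l) = 1/(2*l)
X(b) = 7 + b (X(b) = b + 7 = 7 + b)
r(-12, -10)*X(t(2)) = (-10 - 12)*(7 + (½)/2) = -22*(7 + (½)*(½)) = -22*(7 + ¼) = -22*29/4 = -319/2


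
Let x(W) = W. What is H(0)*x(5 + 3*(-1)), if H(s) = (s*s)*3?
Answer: 0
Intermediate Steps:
H(s) = 3*s**2 (H(s) = s**2*3 = 3*s**2)
H(0)*x(5 + 3*(-1)) = (3*0**2)*(5 + 3*(-1)) = (3*0)*(5 - 3) = 0*2 = 0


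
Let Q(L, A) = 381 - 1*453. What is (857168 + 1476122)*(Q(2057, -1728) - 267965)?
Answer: -625408051730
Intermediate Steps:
Q(L, A) = -72 (Q(L, A) = 381 - 453 = -72)
(857168 + 1476122)*(Q(2057, -1728) - 267965) = (857168 + 1476122)*(-72 - 267965) = 2333290*(-268037) = -625408051730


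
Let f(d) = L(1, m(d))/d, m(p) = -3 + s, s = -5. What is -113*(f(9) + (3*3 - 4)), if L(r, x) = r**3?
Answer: -5198/9 ≈ -577.56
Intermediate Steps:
m(p) = -8 (m(p) = -3 - 5 = -8)
f(d) = 1/d (f(d) = 1**3/d = 1/d)
-113*(f(9) + (3*3 - 4)) = -113*(1/9 + (3*3 - 4)) = -113*(1/9 + (9 - 4)) = -113*(1/9 + 5) = -113*46/9 = -5198/9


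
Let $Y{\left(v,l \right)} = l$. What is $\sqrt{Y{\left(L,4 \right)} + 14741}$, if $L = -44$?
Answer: $\sqrt{14745} \approx 121.43$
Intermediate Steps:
$\sqrt{Y{\left(L,4 \right)} + 14741} = \sqrt{4 + 14741} = \sqrt{14745}$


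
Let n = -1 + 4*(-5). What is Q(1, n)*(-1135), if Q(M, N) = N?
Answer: 23835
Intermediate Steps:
n = -21 (n = -1 - 20 = -21)
Q(1, n)*(-1135) = -21*(-1135) = 23835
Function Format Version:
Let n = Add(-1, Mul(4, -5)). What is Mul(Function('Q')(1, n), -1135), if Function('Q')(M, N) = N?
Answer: 23835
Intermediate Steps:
n = -21 (n = Add(-1, -20) = -21)
Mul(Function('Q')(1, n), -1135) = Mul(-21, -1135) = 23835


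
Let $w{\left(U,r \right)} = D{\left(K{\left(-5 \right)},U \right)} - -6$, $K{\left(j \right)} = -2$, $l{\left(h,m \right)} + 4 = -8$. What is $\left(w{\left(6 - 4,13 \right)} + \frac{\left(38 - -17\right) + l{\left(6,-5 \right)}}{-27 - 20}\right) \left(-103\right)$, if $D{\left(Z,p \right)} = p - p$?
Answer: $- \frac{24617}{47} \approx -523.77$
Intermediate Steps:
$l{\left(h,m \right)} = -12$ ($l{\left(h,m \right)} = -4 - 8 = -12$)
$D{\left(Z,p \right)} = 0$
$w{\left(U,r \right)} = 6$ ($w{\left(U,r \right)} = 0 - -6 = 0 + 6 = 6$)
$\left(w{\left(6 - 4,13 \right)} + \frac{\left(38 - -17\right) + l{\left(6,-5 \right)}}{-27 - 20}\right) \left(-103\right) = \left(6 + \frac{\left(38 - -17\right) - 12}{-27 - 20}\right) \left(-103\right) = \left(6 + \frac{\left(38 + 17\right) - 12}{-47}\right) \left(-103\right) = \left(6 + \left(55 - 12\right) \left(- \frac{1}{47}\right)\right) \left(-103\right) = \left(6 + 43 \left(- \frac{1}{47}\right)\right) \left(-103\right) = \left(6 - \frac{43}{47}\right) \left(-103\right) = \frac{239}{47} \left(-103\right) = - \frac{24617}{47}$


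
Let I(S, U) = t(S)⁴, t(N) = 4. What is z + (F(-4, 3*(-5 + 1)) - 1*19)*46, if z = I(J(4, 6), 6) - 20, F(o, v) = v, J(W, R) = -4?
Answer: -1190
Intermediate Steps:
I(S, U) = 256 (I(S, U) = 4⁴ = 256)
z = 236 (z = 256 - 20 = 236)
z + (F(-4, 3*(-5 + 1)) - 1*19)*46 = 236 + (3*(-5 + 1) - 1*19)*46 = 236 + (3*(-4) - 19)*46 = 236 + (-12 - 19)*46 = 236 - 31*46 = 236 - 1426 = -1190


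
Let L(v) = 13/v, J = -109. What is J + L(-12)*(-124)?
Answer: 76/3 ≈ 25.333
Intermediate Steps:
J + L(-12)*(-124) = -109 + (13/(-12))*(-124) = -109 + (13*(-1/12))*(-124) = -109 - 13/12*(-124) = -109 + 403/3 = 76/3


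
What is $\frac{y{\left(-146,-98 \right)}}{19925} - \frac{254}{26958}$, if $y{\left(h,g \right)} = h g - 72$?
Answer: $\frac{189356569}{268569075} \approx 0.70506$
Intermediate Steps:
$y{\left(h,g \right)} = -72 + g h$ ($y{\left(h,g \right)} = g h - 72 = -72 + g h$)
$\frac{y{\left(-146,-98 \right)}}{19925} - \frac{254}{26958} = \frac{-72 - -14308}{19925} - \frac{254}{26958} = \left(-72 + 14308\right) \frac{1}{19925} - \frac{127}{13479} = 14236 \cdot \frac{1}{19925} - \frac{127}{13479} = \frac{14236}{19925} - \frac{127}{13479} = \frac{189356569}{268569075}$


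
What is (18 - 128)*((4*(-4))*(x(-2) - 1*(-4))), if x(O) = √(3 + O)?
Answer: 8800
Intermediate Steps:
(18 - 128)*((4*(-4))*(x(-2) - 1*(-4))) = (18 - 128)*((4*(-4))*(√(3 - 2) - 1*(-4))) = -(-1760)*(√1 + 4) = -(-1760)*(1 + 4) = -(-1760)*5 = -110*(-80) = 8800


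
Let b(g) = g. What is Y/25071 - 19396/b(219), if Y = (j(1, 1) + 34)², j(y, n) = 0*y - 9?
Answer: -162046747/1830183 ≈ -88.541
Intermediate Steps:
j(y, n) = -9 (j(y, n) = 0 - 9 = -9)
Y = 625 (Y = (-9 + 34)² = 25² = 625)
Y/25071 - 19396/b(219) = 625/25071 - 19396/219 = -162046747/1830183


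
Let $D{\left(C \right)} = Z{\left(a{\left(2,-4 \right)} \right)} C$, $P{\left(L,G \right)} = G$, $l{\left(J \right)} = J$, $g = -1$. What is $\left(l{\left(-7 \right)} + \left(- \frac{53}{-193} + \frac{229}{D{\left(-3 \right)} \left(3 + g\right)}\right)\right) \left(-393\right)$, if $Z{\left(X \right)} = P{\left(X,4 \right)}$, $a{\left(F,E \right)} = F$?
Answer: $\frac{9870719}{1544} \approx 6393.0$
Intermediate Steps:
$Z{\left(X \right)} = 4$
$D{\left(C \right)} = 4 C$
$\left(l{\left(-7 \right)} + \left(- \frac{53}{-193} + \frac{229}{D{\left(-3 \right)} \left(3 + g\right)}\right)\right) \left(-393\right) = \left(-7 + \left(- \frac{53}{-193} + \frac{229}{4 \left(-3\right) \left(3 - 1\right)}\right)\right) \left(-393\right) = \left(-7 + \left(\left(-53\right) \left(- \frac{1}{193}\right) + \frac{229}{\left(-12\right) 2}\right)\right) \left(-393\right) = \left(-7 + \left(\frac{53}{193} + \frac{229}{-24}\right)\right) \left(-393\right) = \left(-7 + \left(\frac{53}{193} + 229 \left(- \frac{1}{24}\right)\right)\right) \left(-393\right) = \left(-7 + \left(\frac{53}{193} - \frac{229}{24}\right)\right) \left(-393\right) = \left(-7 - \frac{42925}{4632}\right) \left(-393\right) = \left(- \frac{75349}{4632}\right) \left(-393\right) = \frac{9870719}{1544}$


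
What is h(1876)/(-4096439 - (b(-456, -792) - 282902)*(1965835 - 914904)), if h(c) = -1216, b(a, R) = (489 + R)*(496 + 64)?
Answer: -1216/475628357403 ≈ -2.5566e-9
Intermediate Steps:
b(a, R) = 273840 + 560*R (b(a, R) = (489 + R)*560 = 273840 + 560*R)
h(1876)/(-4096439 - (b(-456, -792) - 282902)*(1965835 - 914904)) = -1216/(-4096439 - ((273840 + 560*(-792)) - 282902)*(1965835 - 914904)) = -1216/(-4096439 - ((273840 - 443520) - 282902)*1050931) = -1216/(-4096439 - (-169680 - 282902)*1050931) = -1216/(-4096439 - (-452582)*1050931) = -1216/(-4096439 - 1*(-475632453842)) = -1216/(-4096439 + 475632453842) = -1216/475628357403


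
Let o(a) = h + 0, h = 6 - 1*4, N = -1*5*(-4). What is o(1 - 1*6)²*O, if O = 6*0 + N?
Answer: 80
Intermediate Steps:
N = 20 (N = -5*(-4) = 20)
h = 2 (h = 6 - 4 = 2)
o(a) = 2 (o(a) = 2 + 0 = 2)
O = 20 (O = 6*0 + 20 = 0 + 20 = 20)
o(1 - 1*6)²*O = 2²*20 = 4*20 = 80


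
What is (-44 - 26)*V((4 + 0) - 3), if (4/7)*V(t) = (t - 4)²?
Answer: -2205/2 ≈ -1102.5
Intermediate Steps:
V(t) = 7*(-4 + t)²/4 (V(t) = 7*(t - 4)²/4 = 7*(-4 + t)²/4)
(-44 - 26)*V((4 + 0) - 3) = (-44 - 26)*(7*(-4 + ((4 + 0) - 3))²/4) = -245*(-4 + (4 - 3))²/2 = -245*(-4 + 1)²/2 = -245*(-3)²/2 = -245*9/2 = -70*63/4 = -2205/2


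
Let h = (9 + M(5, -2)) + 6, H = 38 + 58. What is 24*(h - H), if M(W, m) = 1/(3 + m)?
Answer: -1920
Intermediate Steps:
H = 96
h = 16 (h = (9 + 1/(3 - 2)) + 6 = (9 + 1/1) + 6 = (9 + 1) + 6 = 10 + 6 = 16)
24*(h - H) = 24*(16 - 1*96) = 24*(16 - 96) = 24*(-80) = -1920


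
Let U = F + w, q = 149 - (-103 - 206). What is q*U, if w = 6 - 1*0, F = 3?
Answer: 4122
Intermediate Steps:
q = 458 (q = 149 - 1*(-309) = 149 + 309 = 458)
w = 6 (w = 6 + 0 = 6)
U = 9 (U = 3 + 6 = 9)
q*U = 458*9 = 4122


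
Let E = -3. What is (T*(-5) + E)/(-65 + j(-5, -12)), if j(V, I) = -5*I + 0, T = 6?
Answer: 33/5 ≈ 6.6000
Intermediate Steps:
j(V, I) = -5*I
(T*(-5) + E)/(-65 + j(-5, -12)) = (6*(-5) - 3)/(-65 - 5*(-12)) = (-30 - 3)/(-65 + 60) = -33/(-5) = -1/5*(-33) = 33/5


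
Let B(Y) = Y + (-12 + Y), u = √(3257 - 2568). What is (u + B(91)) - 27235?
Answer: -27065 + √689 ≈ -27039.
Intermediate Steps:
u = √689 ≈ 26.249
B(Y) = -12 + 2*Y
(u + B(91)) - 27235 = (√689 + (-12 + 2*91)) - 27235 = (√689 + (-12 + 182)) - 27235 = (√689 + 170) - 27235 = (170 + √689) - 27235 = -27065 + √689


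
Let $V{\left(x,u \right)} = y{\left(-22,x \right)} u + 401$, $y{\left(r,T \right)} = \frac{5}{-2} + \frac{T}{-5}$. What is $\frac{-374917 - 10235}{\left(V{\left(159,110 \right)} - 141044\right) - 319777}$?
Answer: $\frac{128384}{154731} \approx 0.82972$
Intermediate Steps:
$y{\left(r,T \right)} = - \frac{5}{2} - \frac{T}{5}$ ($y{\left(r,T \right)} = 5 \left(- \frac{1}{2}\right) + T \left(- \frac{1}{5}\right) = - \frac{5}{2} - \frac{T}{5}$)
$V{\left(x,u \right)} = 401 + u \left(- \frac{5}{2} - \frac{x}{5}\right)$ ($V{\left(x,u \right)} = \left(- \frac{5}{2} - \frac{x}{5}\right) u + 401 = u \left(- \frac{5}{2} - \frac{x}{5}\right) + 401 = 401 + u \left(- \frac{5}{2} - \frac{x}{5}\right)$)
$\frac{-374917 - 10235}{\left(V{\left(159,110 \right)} - 141044\right) - 319777} = \frac{-374917 - 10235}{\left(\left(401 - 11 \left(25 + 2 \cdot 159\right)\right) - 141044\right) - 319777} = \frac{-374917 - 10235}{\left(\left(401 - 11 \left(25 + 318\right)\right) - 141044\right) - 319777} = \frac{-374917 - 10235}{\left(\left(401 - 11 \cdot 343\right) - 141044\right) - 319777} = - \frac{385152}{\left(\left(401 - 3773\right) - 141044\right) - 319777} = - \frac{385152}{\left(-3372 - 141044\right) - 319777} = - \frac{385152}{-144416 - 319777} = - \frac{385152}{-464193} = \left(-385152\right) \left(- \frac{1}{464193}\right) = \frac{128384}{154731}$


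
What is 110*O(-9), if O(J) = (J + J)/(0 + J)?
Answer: 220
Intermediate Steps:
O(J) = 2 (O(J) = (2*J)/J = 2)
110*O(-9) = 110*2 = 220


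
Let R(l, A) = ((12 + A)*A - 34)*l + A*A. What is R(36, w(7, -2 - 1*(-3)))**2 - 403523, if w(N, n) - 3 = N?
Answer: 45782093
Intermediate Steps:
w(N, n) = 3 + N
R(l, A) = A**2 + l*(-34 + A*(12 + A)) (R(l, A) = (A*(12 + A) - 34)*l + A**2 = (-34 + A*(12 + A))*l + A**2 = l*(-34 + A*(12 + A)) + A**2 = A**2 + l*(-34 + A*(12 + A)))
R(36, w(7, -2 - 1*(-3)))**2 - 403523 = ((3 + 7)**2 - 34*36 + 36*(3 + 7)**2 + 12*(3 + 7)*36)**2 - 403523 = (10**2 - 1224 + 36*10**2 + 12*10*36)**2 - 403523 = (100 - 1224 + 36*100 + 4320)**2 - 403523 = (100 - 1224 + 3600 + 4320)**2 - 403523 = 6796**2 - 403523 = 46185616 - 403523 = 45782093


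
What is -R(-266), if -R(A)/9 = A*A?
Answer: 636804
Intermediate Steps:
R(A) = -9*A² (R(A) = -9*A*A = -9*A²)
-R(-266) = -(-9)*(-266)² = -(-9)*70756 = -1*(-636804) = 636804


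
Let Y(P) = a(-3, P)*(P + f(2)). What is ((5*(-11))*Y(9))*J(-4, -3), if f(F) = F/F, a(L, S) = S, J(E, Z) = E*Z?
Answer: -59400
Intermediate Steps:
f(F) = 1
Y(P) = P*(1 + P) (Y(P) = P*(P + 1) = P*(1 + P))
((5*(-11))*Y(9))*J(-4, -3) = ((5*(-11))*(9*(1 + 9)))*(-4*(-3)) = -495*10*12 = -55*90*12 = -4950*12 = -59400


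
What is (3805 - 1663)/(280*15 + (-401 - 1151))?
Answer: 1071/1324 ≈ 0.80891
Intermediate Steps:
(3805 - 1663)/(280*15 + (-401 - 1151)) = 2142/(4200 - 1552) = 2142/2648 = 2142*(1/2648) = 1071/1324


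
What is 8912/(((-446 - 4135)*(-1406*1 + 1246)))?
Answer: 557/45810 ≈ 0.012159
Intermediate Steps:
8912/(((-446 - 4135)*(-1406*1 + 1246))) = 8912/((-4581*(-1406 + 1246))) = 8912/((-4581*(-160))) = 8912/732960 = 8912*(1/732960) = 557/45810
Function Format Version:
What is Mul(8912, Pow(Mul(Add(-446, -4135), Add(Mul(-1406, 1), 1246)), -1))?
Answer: Rational(557, 45810) ≈ 0.012159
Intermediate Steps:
Mul(8912, Pow(Mul(Add(-446, -4135), Add(Mul(-1406, 1), 1246)), -1)) = Mul(8912, Pow(Mul(-4581, Add(-1406, 1246)), -1)) = Mul(8912, Pow(Mul(-4581, -160), -1)) = Mul(8912, Pow(732960, -1)) = Mul(8912, Rational(1, 732960)) = Rational(557, 45810)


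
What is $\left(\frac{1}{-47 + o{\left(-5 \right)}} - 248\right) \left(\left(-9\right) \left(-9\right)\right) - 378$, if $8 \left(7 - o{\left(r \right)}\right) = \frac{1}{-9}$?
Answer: $- \frac{58927446}{2879} \approx -20468.0$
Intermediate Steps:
$o{\left(r \right)} = \frac{505}{72}$ ($o{\left(r \right)} = 7 - \frac{1}{8 \left(-9\right)} = 7 - - \frac{1}{72} = 7 + \frac{1}{72} = \frac{505}{72}$)
$\left(\frac{1}{-47 + o{\left(-5 \right)}} - 248\right) \left(\left(-9\right) \left(-9\right)\right) - 378 = \left(\frac{1}{-47 + \frac{505}{72}} - 248\right) \left(\left(-9\right) \left(-9\right)\right) - 378 = \left(\frac{1}{- \frac{2879}{72}} - 248\right) 81 - 378 = \left(- \frac{72}{2879} - 248\right) 81 - 378 = \left(- \frac{714064}{2879}\right) 81 - 378 = - \frac{57839184}{2879} - 378 = - \frac{58927446}{2879}$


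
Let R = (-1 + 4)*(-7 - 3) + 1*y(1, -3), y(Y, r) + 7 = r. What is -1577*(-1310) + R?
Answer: 2065830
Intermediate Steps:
y(Y, r) = -7 + r
R = -40 (R = (-1 + 4)*(-7 - 3) + 1*(-7 - 3) = 3*(-10) + 1*(-10) = -30 - 10 = -40)
-1577*(-1310) + R = -1577*(-1310) - 40 = 2065870 - 40 = 2065830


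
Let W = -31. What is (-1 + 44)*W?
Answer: -1333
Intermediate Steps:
(-1 + 44)*W = (-1 + 44)*(-31) = 43*(-31) = -1333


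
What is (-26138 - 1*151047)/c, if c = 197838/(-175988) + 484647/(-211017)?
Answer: 1096670604825710/21173206247 ≈ 51795.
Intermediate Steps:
c = -21173206247/6189409966 (c = 197838*(-1/175988) + 484647*(-1/211017) = -98919/87994 - 161549/70339 = -21173206247/6189409966 ≈ -3.4209)
(-26138 - 1*151047)/c = (-26138 - 1*151047)/(-21173206247/6189409966) = (-26138 - 151047)*(-6189409966/21173206247) = -177185*(-6189409966/21173206247) = 1096670604825710/21173206247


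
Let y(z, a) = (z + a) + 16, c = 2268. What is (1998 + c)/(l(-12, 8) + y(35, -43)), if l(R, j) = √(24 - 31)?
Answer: 34128/71 - 4266*I*√7/71 ≈ 480.68 - 158.97*I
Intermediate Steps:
l(R, j) = I*√7 (l(R, j) = √(-7) = I*√7)
y(z, a) = 16 + a + z (y(z, a) = (a + z) + 16 = 16 + a + z)
(1998 + c)/(l(-12, 8) + y(35, -43)) = (1998 + 2268)/(I*√7 + (16 - 43 + 35)) = 4266/(I*√7 + 8) = 4266/(8 + I*√7)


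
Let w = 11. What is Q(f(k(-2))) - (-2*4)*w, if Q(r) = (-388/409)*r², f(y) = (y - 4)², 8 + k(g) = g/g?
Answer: -5644716/409 ≈ -13801.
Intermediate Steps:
k(g) = -7 (k(g) = -8 + g/g = -8 + 1 = -7)
f(y) = (-4 + y)²
Q(r) = -388*r²/409 (Q(r) = (-388*1/409)*r² = -388*r²/409)
Q(f(k(-2))) - (-2*4)*w = -388*(-4 - 7)⁴/409 - (-2*4)*11 = -388*((-11)²)²/409 - (-8)*11 = -388/409*121² - 1*(-88) = -388/409*14641 + 88 = -5680708/409 + 88 = -5644716/409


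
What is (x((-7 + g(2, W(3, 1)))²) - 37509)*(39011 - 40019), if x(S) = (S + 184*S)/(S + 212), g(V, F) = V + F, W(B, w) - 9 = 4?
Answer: 868614096/23 ≈ 3.7766e+7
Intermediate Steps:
W(B, w) = 13 (W(B, w) = 9 + 4 = 13)
g(V, F) = F + V
x(S) = 185*S/(212 + S) (x(S) = (185*S)/(212 + S) = 185*S/(212 + S))
(x((-7 + g(2, W(3, 1)))²) - 37509)*(39011 - 40019) = (185*(-7 + (13 + 2))²/(212 + (-7 + (13 + 2))²) - 37509)*(39011 - 40019) = (185*(-7 + 15)²/(212 + (-7 + 15)²) - 37509)*(-1008) = (185*8²/(212 + 8²) - 37509)*(-1008) = (185*64/(212 + 64) - 37509)*(-1008) = (185*64/276 - 37509)*(-1008) = (185*64*(1/276) - 37509)*(-1008) = (2960/69 - 37509)*(-1008) = -2585161/69*(-1008) = 868614096/23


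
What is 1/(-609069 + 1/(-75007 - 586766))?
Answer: -661773/403065419338 ≈ -1.6419e-6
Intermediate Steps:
1/(-609069 + 1/(-75007 - 586766)) = 1/(-609069 + 1/(-661773)) = 1/(-609069 - 1/661773) = 1/(-403065419338/661773) = -661773/403065419338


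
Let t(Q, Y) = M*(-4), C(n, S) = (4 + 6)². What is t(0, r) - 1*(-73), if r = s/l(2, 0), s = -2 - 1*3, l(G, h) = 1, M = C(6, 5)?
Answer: -327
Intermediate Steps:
C(n, S) = 100 (C(n, S) = 10² = 100)
M = 100
s = -5 (s = -2 - 3 = -5)
r = -5 (r = -5/1 = -5*1 = -5)
t(Q, Y) = -400 (t(Q, Y) = 100*(-4) = -400)
t(0, r) - 1*(-73) = -400 - 1*(-73) = -400 + 73 = -327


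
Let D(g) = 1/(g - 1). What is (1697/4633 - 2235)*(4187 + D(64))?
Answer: -2730950345356/291879 ≈ -9.3564e+6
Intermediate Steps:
D(g) = 1/(-1 + g)
(1697/4633 - 2235)*(4187 + D(64)) = (1697/4633 - 2235)*(4187 + 1/(-1 + 64)) = (1697*(1/4633) - 2235)*(4187 + 1/63) = (1697/4633 - 2235)*(4187 + 1/63) = -10353058/4633*263782/63 = -2730950345356/291879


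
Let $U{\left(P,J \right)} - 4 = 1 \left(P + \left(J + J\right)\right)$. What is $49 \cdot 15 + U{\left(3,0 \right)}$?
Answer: $742$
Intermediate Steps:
$U{\left(P,J \right)} = 4 + P + 2 J$ ($U{\left(P,J \right)} = 4 + 1 \left(P + \left(J + J\right)\right) = 4 + 1 \left(P + 2 J\right) = 4 + \left(P + 2 J\right) = 4 + P + 2 J$)
$49 \cdot 15 + U{\left(3,0 \right)} = 49 \cdot 15 + \left(4 + 3 + 2 \cdot 0\right) = 735 + \left(4 + 3 + 0\right) = 735 + 7 = 742$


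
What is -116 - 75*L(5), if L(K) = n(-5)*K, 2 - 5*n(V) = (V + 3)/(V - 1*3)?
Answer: -989/4 ≈ -247.25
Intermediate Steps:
n(V) = 2/5 - (3 + V)/(5*(-3 + V)) (n(V) = 2/5 - (V + 3)/(5*(V - 1*3)) = 2/5 - (3 + V)/(5*(V - 3)) = 2/5 - (3 + V)/(5*(-3 + V)))
L(K) = 7*K/20 (L(K) = ((-9 - 5)/(5*(-3 - 5)))*K = ((1/5)*(-14)/(-8))*K = ((1/5)*(-1/8)*(-14))*K = 7*K/20)
-116 - 75*L(5) = -116 - 105*5/4 = -116 - 75*7/4 = -116 - 525/4 = -989/4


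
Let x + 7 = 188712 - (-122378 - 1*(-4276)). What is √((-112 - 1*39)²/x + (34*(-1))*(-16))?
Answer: √51214006681863/306807 ≈ 23.325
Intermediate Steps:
x = 306807 (x = -7 + (188712 - (-122378 - 1*(-4276))) = -7 + (188712 - (-122378 + 4276)) = -7 + (188712 - 1*(-118102)) = -7 + (188712 + 118102) = -7 + 306814 = 306807)
√((-112 - 1*39)²/x + (34*(-1))*(-16)) = √((-112 - 1*39)²/306807 + (34*(-1))*(-16)) = √((-112 - 39)²*(1/306807) - 34*(-16)) = √((-151)²*(1/306807) + 544) = √(22801*(1/306807) + 544) = √(22801/306807 + 544) = √(166925809/306807) = √51214006681863/306807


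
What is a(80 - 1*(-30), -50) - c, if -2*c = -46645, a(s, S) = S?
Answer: -46745/2 ≈ -23373.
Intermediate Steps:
c = 46645/2 (c = -1/2*(-46645) = 46645/2 ≈ 23323.)
a(80 - 1*(-30), -50) - c = -50 - 1*46645/2 = -50 - 46645/2 = -46745/2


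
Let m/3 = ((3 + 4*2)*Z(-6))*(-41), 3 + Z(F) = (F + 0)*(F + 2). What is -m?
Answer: 28413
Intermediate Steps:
Z(F) = -3 + F*(2 + F) (Z(F) = -3 + (F + 0)*(F + 2) = -3 + F*(2 + F))
m = -28413 (m = 3*(((3 + 4*2)*(-3 + (-6)**2 + 2*(-6)))*(-41)) = 3*(((3 + 8)*(-3 + 36 - 12))*(-41)) = 3*((11*21)*(-41)) = 3*(231*(-41)) = 3*(-9471) = -28413)
-m = -1*(-28413) = 28413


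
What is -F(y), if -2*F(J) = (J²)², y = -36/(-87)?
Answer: 10368/707281 ≈ 0.014659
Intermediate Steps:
y = 12/29 (y = -36*(-1/87) = 12/29 ≈ 0.41379)
F(J) = -J⁴/2
-F(y) = -(-1)*(12/29)⁴/2 = -(-1)*20736/(2*707281) = -1*(-10368/707281) = 10368/707281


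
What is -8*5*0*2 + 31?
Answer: 31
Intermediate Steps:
-8*5*0*2 + 31 = -0*2 + 31 = -8*0 + 31 = 0 + 31 = 31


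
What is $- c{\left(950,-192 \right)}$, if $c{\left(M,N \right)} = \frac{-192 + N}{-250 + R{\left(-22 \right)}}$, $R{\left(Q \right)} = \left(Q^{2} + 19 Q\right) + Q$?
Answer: $- \frac{192}{103} \approx -1.8641$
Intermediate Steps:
$R{\left(Q \right)} = Q^{2} + 20 Q$
$c{\left(M,N \right)} = \frac{96}{103} - \frac{N}{206}$ ($c{\left(M,N \right)} = \frac{-192 + N}{-250 - 22 \left(20 - 22\right)} = \frac{-192 + N}{-250 - -44} = \frac{-192 + N}{-250 + 44} = \frac{-192 + N}{-206} = \left(-192 + N\right) \left(- \frac{1}{206}\right) = \frac{96}{103} - \frac{N}{206}$)
$- c{\left(950,-192 \right)} = - (\frac{96}{103} - - \frac{96}{103}) = - (\frac{96}{103} + \frac{96}{103}) = \left(-1\right) \frac{192}{103} = - \frac{192}{103}$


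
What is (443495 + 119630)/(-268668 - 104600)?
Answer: -563125/373268 ≈ -1.5086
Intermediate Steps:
(443495 + 119630)/(-268668 - 104600) = 563125/(-373268) = 563125*(-1/373268) = -563125/373268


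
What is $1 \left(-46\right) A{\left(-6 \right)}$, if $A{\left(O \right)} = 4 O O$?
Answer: $-6624$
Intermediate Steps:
$A{\left(O \right)} = 4 O^{2}$
$1 \left(-46\right) A{\left(-6 \right)} = 1 \left(-46\right) 4 \left(-6\right)^{2} = - 46 \cdot 4 \cdot 36 = \left(-46\right) 144 = -6624$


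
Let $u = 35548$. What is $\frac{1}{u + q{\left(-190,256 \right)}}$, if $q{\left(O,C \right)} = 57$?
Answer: $\frac{1}{35605} \approx 2.8086 \cdot 10^{-5}$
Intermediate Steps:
$\frac{1}{u + q{\left(-190,256 \right)}} = \frac{1}{35548 + 57} = \frac{1}{35605}$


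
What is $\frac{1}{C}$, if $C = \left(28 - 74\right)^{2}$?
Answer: $\frac{1}{2116} \approx 0.00047259$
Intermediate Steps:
$C = 2116$ ($C = \left(-46\right)^{2} = 2116$)
$\frac{1}{C} = \frac{1}{2116}$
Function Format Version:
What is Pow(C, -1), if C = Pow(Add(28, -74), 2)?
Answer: Rational(1, 2116) ≈ 0.00047259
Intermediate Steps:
C = 2116 (C = Pow(-46, 2) = 2116)
Pow(C, -1) = Pow(2116, -1) = Rational(1, 2116)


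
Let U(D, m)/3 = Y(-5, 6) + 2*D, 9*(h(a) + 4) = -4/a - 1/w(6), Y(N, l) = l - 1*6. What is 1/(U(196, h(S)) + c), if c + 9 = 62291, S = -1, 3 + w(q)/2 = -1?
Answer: 1/63458 ≈ 1.5758e-5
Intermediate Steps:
w(q) = -8 (w(q) = -6 + 2*(-1) = -6 - 2 = -8)
Y(N, l) = -6 + l (Y(N, l) = l - 6 = -6 + l)
c = 62282 (c = -9 + 62291 = 62282)
h(a) = -287/72 - 4/(9*a) (h(a) = -4 + (-4/a - 1/(-8))/9 = -4 + (-4/a - 1*(-1/8))/9 = -4 + (-4/a + 1/8)/9 = -4 + (1/8 - 4/a)/9 = -4 + (1/72 - 4/(9*a)) = -287/72 - 4/(9*a))
U(D, m) = 6*D (U(D, m) = 3*((-6 + 6) + 2*D) = 3*(0 + 2*D) = 3*(2*D) = 6*D)
1/(U(196, h(S)) + c) = 1/(6*196 + 62282) = 1/(1176 + 62282) = 1/63458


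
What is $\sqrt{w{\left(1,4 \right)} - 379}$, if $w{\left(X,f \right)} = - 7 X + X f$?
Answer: $i \sqrt{382} \approx 19.545 i$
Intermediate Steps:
$\sqrt{w{\left(1,4 \right)} - 379} = \sqrt{1 \left(-7 + 4\right) - 379} = \sqrt{1 \left(-3\right) - 379} = \sqrt{-3 - 379} = \sqrt{-382} = i \sqrt{382}$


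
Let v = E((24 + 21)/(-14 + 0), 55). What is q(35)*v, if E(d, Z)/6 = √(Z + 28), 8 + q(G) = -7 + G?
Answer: 120*√83 ≈ 1093.3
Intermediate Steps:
q(G) = -15 + G (q(G) = -8 + (-7 + G) = -15 + G)
E(d, Z) = 6*√(28 + Z) (E(d, Z) = 6*√(Z + 28) = 6*√(28 + Z))
v = 6*√83 (v = 6*√(28 + 55) = 6*√83 ≈ 54.663)
q(35)*v = (-15 + 35)*(6*√83) = 20*(6*√83) = 120*√83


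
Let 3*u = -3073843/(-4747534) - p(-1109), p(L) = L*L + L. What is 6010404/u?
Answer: -85603792031208/5833633774405 ≈ -14.674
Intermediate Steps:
p(L) = L + L**2 (p(L) = L**2 + L = L + L**2)
u = -5833633774405/14242602 (u = (-3073843/(-4747534) - (-1109)*(1 - 1109))/3 = (-3073843*(-1/4747534) - (-1109)*(-1108))/3 = (3073843/4747534 - 1*1228772)/3 = (3073843/4747534 - 1228772)/3 = (1/3)*(-5833633774405/4747534) = -5833633774405/14242602 ≈ -4.0959e+5)
6010404/u = 6010404/(-5833633774405/14242602) = 6010404*(-14242602/5833633774405) = -85603792031208/5833633774405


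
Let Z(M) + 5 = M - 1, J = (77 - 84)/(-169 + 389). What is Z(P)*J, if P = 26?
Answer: -7/11 ≈ -0.63636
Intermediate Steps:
J = -7/220 ≈ -0.031818
Z(M) = -6 + M (Z(M) = -5 + (M - 1) = -5 + (-1 + M) = -6 + M)
Z(P)*J = (-6 + 26)*(-7/220) = 20*(-7/220) = -7/11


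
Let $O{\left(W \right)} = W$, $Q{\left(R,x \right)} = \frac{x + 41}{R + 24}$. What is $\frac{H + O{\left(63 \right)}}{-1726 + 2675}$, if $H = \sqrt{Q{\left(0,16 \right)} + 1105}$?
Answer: $\frac{63}{949} + \frac{\sqrt{17718}}{3796} \approx 0.10145$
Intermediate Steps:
$Q{\left(R,x \right)} = \frac{41 + x}{24 + R}$
$H = \frac{\sqrt{17718}}{4}$ ($H = \sqrt{\frac{41 + 16}{24 + 0} + 1105} = \sqrt{\frac{1}{24} \cdot 57 + 1105} = \sqrt{\frac{19}{8} + 1105} = \sqrt{\frac{8859}{8}} = \frac{\sqrt{17718}}{4} \approx 33.277$)
$\frac{H + O{\left(63 \right)}}{-1726 + 2675} = \frac{\frac{\sqrt{17718}}{4} + 63}{-1726 + 2675} = \frac{63 + \frac{\sqrt{17718}}{4}}{949} = \left(63 + \frac{\sqrt{17718}}{4}\right) \frac{1}{949} = \frac{63}{949} + \frac{\sqrt{17718}}{3796}$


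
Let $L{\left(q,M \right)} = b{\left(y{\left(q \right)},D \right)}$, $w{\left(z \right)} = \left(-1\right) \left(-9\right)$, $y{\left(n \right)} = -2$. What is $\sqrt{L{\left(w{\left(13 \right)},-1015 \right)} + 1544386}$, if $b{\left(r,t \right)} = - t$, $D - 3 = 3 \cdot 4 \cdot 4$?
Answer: $\sqrt{1544335} \approx 1242.7$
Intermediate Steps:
$D = 51$ ($D = 3 + 3 \cdot 4 \cdot 4 = 3 + 12 \cdot 4 = 3 + 48 = 51$)
$w{\left(z \right)} = 9$
$L{\left(q,M \right)} = -51$ ($L{\left(q,M \right)} = \left(-1\right) 51 = -51$)
$\sqrt{L{\left(w{\left(13 \right)},-1015 \right)} + 1544386} = \sqrt{-51 + 1544386} = \sqrt{1544335}$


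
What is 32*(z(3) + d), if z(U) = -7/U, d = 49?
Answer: 4480/3 ≈ 1493.3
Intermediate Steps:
32*(z(3) + d) = 32*(-7/3 + 49) = 32*(140/3) = 4480/3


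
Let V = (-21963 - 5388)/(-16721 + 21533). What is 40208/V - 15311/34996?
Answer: -2257158735859/319058532 ≈ -7074.4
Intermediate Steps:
V = -9117/1604 (V = -27351/4812 = -27351*1/4812 = -9117/1604 ≈ -5.6839)
40208/V - 15311/34996 = 40208/(-9117/1604) - 15311/34996 = 40208*(-1604/9117) - 15311*1/34996 = -64493632/9117 - 15311/34996 = -2257158735859/319058532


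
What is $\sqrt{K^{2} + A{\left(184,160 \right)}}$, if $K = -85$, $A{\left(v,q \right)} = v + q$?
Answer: $87$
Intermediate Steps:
$A{\left(v,q \right)} = q + v$
$\sqrt{K^{2} + A{\left(184,160 \right)}} = \sqrt{\left(-85\right)^{2} + \left(160 + 184\right)} = \sqrt{7225 + 344} = \sqrt{7569} = 87$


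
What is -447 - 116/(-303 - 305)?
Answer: -67915/152 ≈ -446.81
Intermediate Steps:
-447 - 116/(-303 - 305) = -447 - 116/(-608) = -447 - 116*(-1/608) = -447 + 29/152 = -67915/152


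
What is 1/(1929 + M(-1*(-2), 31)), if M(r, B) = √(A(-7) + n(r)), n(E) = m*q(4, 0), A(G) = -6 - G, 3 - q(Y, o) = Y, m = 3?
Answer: 1929/3721043 - I*√2/3721043 ≈ 0.0005184 - 3.8006e-7*I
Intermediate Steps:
q(Y, o) = 3 - Y
n(E) = -3 (n(E) = 3*(3 - 1*4) = 3*(3 - 4) = 3*(-1) = -3)
M(r, B) = I*√2 (M(r, B) = √((-6 - 1*(-7)) - 3) = √((-6 + 7) - 3) = √(1 - 3) = √(-2) = I*√2)
1/(1929 + M(-1*(-2), 31)) = 1/(1929 + I*√2)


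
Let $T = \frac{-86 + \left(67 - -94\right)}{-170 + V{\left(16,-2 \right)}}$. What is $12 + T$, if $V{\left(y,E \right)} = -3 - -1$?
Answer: $\frac{1989}{172} \approx 11.564$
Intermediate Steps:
$V{\left(y,E \right)} = -2$ ($V{\left(y,E \right)} = -3 + 1 = -2$)
$T = - \frac{75}{172}$ ($T = \frac{-86 + \left(67 - -94\right)}{-170 - 2} = \frac{-86 + \left(67 + 94\right)}{-172} = \left(-86 + 161\right) \left(- \frac{1}{172}\right) = 75 \left(- \frac{1}{172}\right) = - \frac{75}{172} \approx -0.43605$)
$12 + T = 12 - \frac{75}{172} = \frac{1989}{172}$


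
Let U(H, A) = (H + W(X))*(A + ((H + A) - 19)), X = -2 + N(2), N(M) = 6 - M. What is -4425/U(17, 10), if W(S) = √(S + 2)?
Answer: -1475/114 ≈ -12.939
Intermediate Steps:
X = 2 (X = -2 + (6 - 1*2) = -2 + (6 - 2) = -2 + 4 = 2)
W(S) = √(2 + S)
U(H, A) = (2 + H)*(-19 + H + 2*A) (U(H, A) = (H + √(2 + 2))*(A + ((H + A) - 19)) = (H + √4)*(A + ((A + H) - 19)) = (H + 2)*(A + (-19 + A + H)) = (2 + H)*(-19 + H + 2*A))
-4425/U(17, 10) = -4425/(-38 + 17² - 17*17 + 4*10 + 2*10*17) = -4425/(-38 + 289 - 289 + 40 + 340) = -4425/342 = -4425*1/342 = -1475/114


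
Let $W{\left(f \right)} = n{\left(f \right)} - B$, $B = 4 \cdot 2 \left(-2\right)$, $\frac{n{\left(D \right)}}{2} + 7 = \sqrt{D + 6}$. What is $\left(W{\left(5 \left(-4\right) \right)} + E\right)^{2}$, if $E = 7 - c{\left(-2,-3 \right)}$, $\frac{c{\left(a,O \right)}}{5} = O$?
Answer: $520 + 96 i \sqrt{14} \approx 520.0 + 359.2 i$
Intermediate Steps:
$c{\left(a,O \right)} = 5 O$
$n{\left(D \right)} = -14 + 2 \sqrt{6 + D}$ ($n{\left(D \right)} = -14 + 2 \sqrt{D + 6} = -14 + 2 \sqrt{6 + D}$)
$B = -16$ ($B = 8 \left(-2\right) = -16$)
$W{\left(f \right)} = 2 + 2 \sqrt{6 + f}$ ($W{\left(f \right)} = \left(-14 + 2 \sqrt{6 + f}\right) - -16 = \left(-14 + 2 \sqrt{6 + f}\right) + 16 = 2 + 2 \sqrt{6 + f}$)
$E = 22$ ($E = 7 - 5 \left(-3\right) = 7 - -15 = 7 + 15 = 22$)
$\left(W{\left(5 \left(-4\right) \right)} + E\right)^{2} = \left(\left(2 + 2 \sqrt{6 + 5 \left(-4\right)}\right) + 22\right)^{2} = \left(\left(2 + 2 \sqrt{6 - 20}\right) + 22\right)^{2} = \left(\left(2 + 2 \sqrt{-14}\right) + 22\right)^{2} = \left(\left(2 + 2 i \sqrt{14}\right) + 22\right)^{2} = \left(24 + 2 i \sqrt{14}\right)^{2}$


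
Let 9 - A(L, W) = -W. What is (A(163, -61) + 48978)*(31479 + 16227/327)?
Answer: 168140070120/109 ≈ 1.5426e+9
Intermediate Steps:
A(L, W) = 9 + W (A(L, W) = 9 - (-1)*W = 9 + W)
(A(163, -61) + 48978)*(31479 + 16227/327) = ((9 - 61) + 48978)*(31479 + 16227/327) = (-52 + 48978)*(31479 + 16227*(1/327)) = 48926*(31479 + 5409/109) = 48926*(3436620/109) = 168140070120/109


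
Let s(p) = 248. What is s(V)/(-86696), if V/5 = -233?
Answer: -31/10837 ≈ -0.0028606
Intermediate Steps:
V = -1165 (V = 5*(-233) = -1165)
s(V)/(-86696) = 248/(-86696) = 248*(-1/86696) = -31/10837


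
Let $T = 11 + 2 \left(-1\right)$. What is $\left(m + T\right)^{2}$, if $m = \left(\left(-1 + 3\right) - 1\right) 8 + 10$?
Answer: $729$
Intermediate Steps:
$T = 9$ ($T = 11 - 2 = 9$)
$m = 18$ ($m = \left(2 - 1\right) 8 + 10 = 1 \cdot 8 + 10 = 8 + 10 = 18$)
$\left(m + T\right)^{2} = \left(18 + 9\right)^{2} = 27^{2} = 729$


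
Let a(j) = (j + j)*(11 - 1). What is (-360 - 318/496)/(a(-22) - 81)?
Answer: 89439/129208 ≈ 0.69221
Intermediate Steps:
a(j) = 20*j (a(j) = (2*j)*10 = 20*j)
(-360 - 318/496)/(a(-22) - 81) = (-360 - 318/496)/(20*(-22) - 81) = (-360 - 318*1/496)/(-440 - 81) = (-360 - 159/248)/(-521) = -89439/248*(-1/521) = 89439/129208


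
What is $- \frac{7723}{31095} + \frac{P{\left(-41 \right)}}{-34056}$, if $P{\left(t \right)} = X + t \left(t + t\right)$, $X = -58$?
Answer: $- \frac{1693298}{4902645} \approx -0.34538$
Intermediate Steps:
$P{\left(t \right)} = -58 + 2 t^{2}$ ($P{\left(t \right)} = -58 + t \left(t + t\right) = -58 + t 2 t = -58 + 2 t^{2}$)
$- \frac{7723}{31095} + \frac{P{\left(-41 \right)}}{-34056} = - \frac{7723}{31095} + \frac{-58 + 2 \left(-41\right)^{2}}{-34056} = \left(-7723\right) \frac{1}{31095} + \left(-58 + 2 \cdot 1681\right) \left(- \frac{1}{34056}\right) = - \frac{7723}{31095} + \left(-58 + 3362\right) \left(- \frac{1}{34056}\right) = - \frac{7723}{31095} + 3304 \left(- \frac{1}{34056}\right) = - \frac{7723}{31095} - \frac{413}{4257} = - \frac{1693298}{4902645}$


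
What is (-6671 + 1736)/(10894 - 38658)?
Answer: 4935/27764 ≈ 0.17775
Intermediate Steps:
(-6671 + 1736)/(10894 - 38658) = -4935/(-27764) = -4935*(-1/27764) = 4935/27764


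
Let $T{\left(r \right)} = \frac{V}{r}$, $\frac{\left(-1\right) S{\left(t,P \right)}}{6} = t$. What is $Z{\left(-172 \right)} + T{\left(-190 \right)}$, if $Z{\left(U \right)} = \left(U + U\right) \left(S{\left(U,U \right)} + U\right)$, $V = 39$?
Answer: $- \frac{56209639}{190} \approx -2.9584 \cdot 10^{5}$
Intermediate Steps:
$S{\left(t,P \right)} = - 6 t$
$Z{\left(U \right)} = - 10 U^{2}$ ($Z{\left(U \right)} = \left(U + U\right) \left(- 6 U + U\right) = 2 U \left(- 5 U\right) = - 10 U^{2}$)
$T{\left(r \right)} = \frac{39}{r}$
$Z{\left(-172 \right)} + T{\left(-190 \right)} = - 10 \left(-172\right)^{2} + \frac{39}{-190} = \left(-10\right) 29584 + 39 \left(- \frac{1}{190}\right) = -295840 - \frac{39}{190} = - \frac{56209639}{190}$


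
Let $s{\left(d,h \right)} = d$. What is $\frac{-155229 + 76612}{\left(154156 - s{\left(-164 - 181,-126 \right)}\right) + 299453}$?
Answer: $- \frac{78617}{453954} \approx -0.17318$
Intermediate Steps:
$\frac{-155229 + 76612}{\left(154156 - s{\left(-164 - 181,-126 \right)}\right) + 299453} = \frac{-155229 + 76612}{\left(154156 - \left(-164 - 181\right)\right) + 299453} = - \frac{78617}{\left(154156 - \left(-164 - 181\right)\right) + 299453} = - \frac{78617}{\left(154156 - -345\right) + 299453} = - \frac{78617}{\left(154156 + 345\right) + 299453} = - \frac{78617}{154501 + 299453} = - \frac{78617}{453954}$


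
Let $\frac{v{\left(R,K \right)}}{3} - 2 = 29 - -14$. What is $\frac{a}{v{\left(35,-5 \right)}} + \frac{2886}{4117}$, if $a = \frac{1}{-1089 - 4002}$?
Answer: $\frac{1983500393}{2829552345} \approx 0.70099$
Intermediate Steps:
$a = - \frac{1}{5091}$ ($a = \frac{1}{-5091} = - \frac{1}{5091} \approx -0.00019643$)
$v{\left(R,K \right)} = 135$ ($v{\left(R,K \right)} = 6 + 3 \left(29 - -14\right) = 6 + 3 \left(29 + 14\right) = 6 + 3 \cdot 43 = 6 + 129 = 135$)
$\frac{a}{v{\left(35,-5 \right)}} + \frac{2886}{4117} = - \frac{1}{5091 \cdot 135} + \frac{2886}{4117} = \left(- \frac{1}{5091}\right) \frac{1}{135} + 2886 \cdot \frac{1}{4117} = - \frac{1}{687285} + \frac{2886}{4117} = \frac{1983500393}{2829552345}$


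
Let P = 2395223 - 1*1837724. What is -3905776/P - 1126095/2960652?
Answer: -4063813454119/550186843116 ≈ -7.3862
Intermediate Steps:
P = 557499 (P = 2395223 - 1837724 = 557499)
-3905776/P - 1126095/2960652 = -3905776/557499 - 1126095/2960652 = -3905776*1/557499 - 1126095*1/2960652 = -3905776/557499 - 375365/986884 = -4063813454119/550186843116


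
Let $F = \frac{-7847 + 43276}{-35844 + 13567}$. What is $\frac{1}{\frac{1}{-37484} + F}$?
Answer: $- \frac{835031068}{1328042913} \approx -0.62877$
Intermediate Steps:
$F = - \frac{35429}{22277}$ ($F = \frac{35429}{-22277} = 35429 \left(- \frac{1}{22277}\right) = - \frac{35429}{22277} \approx -1.5904$)
$\frac{1}{\frac{1}{-37484} + F} = \frac{1}{\frac{1}{-37484} - \frac{35429}{22277}} = \frac{1}{- \frac{1}{37484} - \frac{35429}{22277}} = \frac{1}{- \frac{1328042913}{835031068}} = - \frac{835031068}{1328042913}$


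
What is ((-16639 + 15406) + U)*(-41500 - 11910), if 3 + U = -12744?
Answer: 746671800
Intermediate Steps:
U = -12747 (U = -3 - 12744 = -12747)
((-16639 + 15406) + U)*(-41500 - 11910) = ((-16639 + 15406) - 12747)*(-41500 - 11910) = (-1233 - 12747)*(-53410) = -13980*(-53410) = 746671800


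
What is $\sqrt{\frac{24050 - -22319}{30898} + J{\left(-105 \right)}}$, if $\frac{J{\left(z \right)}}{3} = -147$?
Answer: $\frac{i \sqrt{419583994802}}{30898} \approx 20.964 i$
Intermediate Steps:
$J{\left(z \right)} = -441$ ($J{\left(z \right)} = 3 \left(-147\right) = -441$)
$\sqrt{\frac{24050 - -22319}{30898} + J{\left(-105 \right)}} = \sqrt{\frac{24050 - -22319}{30898} - 441} = \sqrt{\left(24050 + 22319\right) \frac{1}{30898} - 441} = \sqrt{46369 \cdot \frac{1}{30898} - 441} = \sqrt{\frac{46369}{30898} - 441} = \sqrt{- \frac{13579649}{30898}} = \frac{i \sqrt{419583994802}}{30898}$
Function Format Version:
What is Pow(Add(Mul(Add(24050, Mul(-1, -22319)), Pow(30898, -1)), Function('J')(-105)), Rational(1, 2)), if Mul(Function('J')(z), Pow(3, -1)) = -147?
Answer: Mul(Rational(1, 30898), I, Pow(419583994802, Rational(1, 2))) ≈ Mul(20.964, I)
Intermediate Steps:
Function('J')(z) = -441 (Function('J')(z) = Mul(3, -147) = -441)
Pow(Add(Mul(Add(24050, Mul(-1, -22319)), Pow(30898, -1)), Function('J')(-105)), Rational(1, 2)) = Pow(Add(Mul(Add(24050, Mul(-1, -22319)), Pow(30898, -1)), -441), Rational(1, 2)) = Pow(Add(Mul(Add(24050, 22319), Rational(1, 30898)), -441), Rational(1, 2)) = Pow(Add(Mul(46369, Rational(1, 30898)), -441), Rational(1, 2)) = Pow(Add(Rational(46369, 30898), -441), Rational(1, 2)) = Pow(Rational(-13579649, 30898), Rational(1, 2)) = Mul(Rational(1, 30898), I, Pow(419583994802, Rational(1, 2)))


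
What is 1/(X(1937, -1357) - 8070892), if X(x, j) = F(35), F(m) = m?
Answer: -1/8070857 ≈ -1.2390e-7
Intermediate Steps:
X(x, j) = 35
1/(X(1937, -1357) - 8070892) = 1/(35 - 8070892) = 1/(-8070857) = -1/8070857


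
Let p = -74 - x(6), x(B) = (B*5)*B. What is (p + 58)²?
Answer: 38416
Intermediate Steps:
x(B) = 5*B² (x(B) = (5*B)*B = 5*B²)
p = -254 (p = -74 - 5*6² = -74 - 5*36 = -74 - 1*180 = -74 - 180 = -254)
(p + 58)² = (-254 + 58)² = (-196)² = 38416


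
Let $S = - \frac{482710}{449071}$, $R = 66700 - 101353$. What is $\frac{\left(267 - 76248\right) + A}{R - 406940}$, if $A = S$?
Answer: $\frac{34121346361}{198306610103} \approx 0.17206$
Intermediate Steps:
$R = -34653$
$S = - \frac{482710}{449071}$ ($S = \left(-482710\right) \frac{1}{449071} = - \frac{482710}{449071} \approx -1.0749$)
$A = - \frac{482710}{449071} \approx -1.0749$
$\frac{\left(267 - 76248\right) + A}{R - 406940} = \frac{\left(267 - 76248\right) - \frac{482710}{449071}}{-34653 - 406940} = \frac{\left(267 - 76248\right) - \frac{482710}{449071}}{-441593} = \left(-75981 - \frac{482710}{449071}\right) \left(- \frac{1}{441593}\right) = \left(- \frac{34121346361}{449071}\right) \left(- \frac{1}{441593}\right) = \frac{34121346361}{198306610103}$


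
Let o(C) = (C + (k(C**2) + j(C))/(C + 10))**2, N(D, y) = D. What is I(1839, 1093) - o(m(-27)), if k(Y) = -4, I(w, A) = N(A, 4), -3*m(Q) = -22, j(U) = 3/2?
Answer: 101365943/97344 ≈ 1041.3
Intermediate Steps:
j(U) = 3/2 (j(U) = 3*(1/2) = 3/2)
m(Q) = 22/3 (m(Q) = -1/3*(-22) = 22/3)
I(w, A) = A
o(C) = (C - 5/(2*(10 + C)))**2 (o(C) = (C + (-4 + 3/2)/(C + 10))**2 = (C - 5/(2*(10 + C)))**2)
I(1839, 1093) - o(m(-27)) = 1093 - (-5 + 2*(22/3)**2 + 20*(22/3))**2/(4*(10 + 22/3)**2) = 1093 - (-5 + 2*(484/9) + 440/3)**2/(4*(52/3)**2) = 1093 - 9*(-5 + 968/9 + 440/3)**2/(4*2704) = 1093 - 9*(2243/9)**2/(4*2704) = 1093 - 9*5031049/(4*2704*81) = 1093 - 1*5031049/97344 = 1093 - 5031049/97344 = 101365943/97344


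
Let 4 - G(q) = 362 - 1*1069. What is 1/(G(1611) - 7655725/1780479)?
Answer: 1780479/1258264844 ≈ 0.0014150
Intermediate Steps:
G(q) = 711 (G(q) = 4 - (362 - 1*1069) = 4 - (362 - 1069) = 4 - 1*(-707) = 4 + 707 = 711)
1/(G(1611) - 7655725/1780479) = 1/(711 - 7655725/1780479) = 1/(1258264844/1780479) = 1780479/1258264844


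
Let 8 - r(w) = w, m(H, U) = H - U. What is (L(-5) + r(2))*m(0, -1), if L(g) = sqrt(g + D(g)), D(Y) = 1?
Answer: 6 + 2*I ≈ 6.0 + 2.0*I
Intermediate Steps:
L(g) = sqrt(1 + g) (L(g) = sqrt(g + 1) = sqrt(1 + g))
r(w) = 8 - w
(L(-5) + r(2))*m(0, -1) = (sqrt(1 - 5) + (8 - 1*2))*(0 - 1*(-1)) = (sqrt(-4) + (8 - 2))*(0 + 1) = (2*I + 6)*1 = (6 + 2*I)*1 = 6 + 2*I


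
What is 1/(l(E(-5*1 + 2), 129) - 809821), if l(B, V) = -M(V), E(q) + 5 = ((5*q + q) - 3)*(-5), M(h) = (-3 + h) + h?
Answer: -1/810076 ≈ -1.2345e-6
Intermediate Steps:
M(h) = -3 + 2*h
E(q) = 10 - 30*q (E(q) = -5 + ((5*q + q) - 3)*(-5) = -5 + (6*q - 3)*(-5) = -5 + (-3 + 6*q)*(-5) = -5 + (15 - 30*q) = 10 - 30*q)
l(B, V) = 3 - 2*V (l(B, V) = -(-3 + 2*V) = 3 - 2*V)
1/(l(E(-5*1 + 2), 129) - 809821) = 1/((3 - 2*129) - 809821) = 1/((3 - 258) - 809821) = 1/(-255 - 809821) = 1/(-810076) = -1/810076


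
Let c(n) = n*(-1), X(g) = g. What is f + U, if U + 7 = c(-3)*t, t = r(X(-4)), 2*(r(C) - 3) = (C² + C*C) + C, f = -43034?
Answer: -42990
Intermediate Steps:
r(C) = 3 + C² + C/2 (r(C) = 3 + ((C² + C*C) + C)/2 = 3 + ((C² + C²) + C)/2 = 3 + (2*C² + C)/2 = 3 + (C + 2*C²)/2 = 3 + (C² + C/2) = 3 + C² + C/2)
c(n) = -n
t = 17 (t = 3 + (-4)² + (½)*(-4) = 3 + 16 - 2 = 17)
U = 44 (U = -7 - 1*(-3)*17 = -7 + 3*17 = -7 + 51 = 44)
f + U = -43034 + 44 = -42990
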